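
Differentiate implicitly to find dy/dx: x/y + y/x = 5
Differentiate both sides with respect to x, treating y as y(x). By the chain rule, any term containing y contributes a factor of y' = dy/dx when we differentiate it.

Move every term to one side and write the relation as F(x, y) = 0. Term by term,
  d/dx[x/y] = -x·y'/y^2 + 1/y
  d/dx[y/x] = y'/x - y/x^2
  d/dx[-5] = 0

The pieces without y' make up ∂F/∂x and the coefficient of y' is ∂F/∂y:
  ∂F/∂x = 1/y - y/x^2,
  ∂F/∂y = -x/y^2 + 1/x.

Since d/dx[F] = ∂F/∂x + (∂F/∂y)·y' = 0, solve for y':
  (∂F/∂y)·y' = -∂F/∂x
  dy/dx = -(∂F/∂x)/(∂F/∂y) = -(1/y - y/x^2)/(-x/y^2 + 1/x)
        = -((x - y)(x + y)/(x^2y))/(-(x - y)(x + y)/(xy^2)) = y/x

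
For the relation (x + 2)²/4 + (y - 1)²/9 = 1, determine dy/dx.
Differentiate the relation implicitly: treat y = y(x) and apply the chain rule, so every y-derivative picks up a y' = dy/dx factor.

With everything moved to the left-hand side, differentiate term by term:
  d/dx[(x + 2)^2/4] = x/2 + 1
  d/dx[(y - 1)^2/9] = 2·y'(y - 1)/9
  d/dx[-1] = 0

Separating the contributions that come from x directly and those that come through y:
  without y':      x/2 + 1
  multiplying y':  2y/9 - 2/9

so (x/2 + 1) + (2y/9 - 2/9)·y' = 0, and therefore
  dy/dx = -(x/2 + 1)/(2y/9 - 2/9)
        = -((x + 2)/2)/(2(y - 1)/9) = 9(-x - 2)/(4(y - 1))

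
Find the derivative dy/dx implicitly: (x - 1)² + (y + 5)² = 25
Take d/dx of both sides. Since y is implicitly a function of x, the chain rule attaches a y' = dy/dx factor whenever we differentiate through y.

Set F(x, y) = (left side) − (right side), so the curve is F = 0. Differentiating each term of F:
  d/dx[(x - 1)^2] = 2x - 2
  d/dx[(y + 5)^2] = 2·y'(y + 5)
  d/dx[-25] = 0

Collecting, the y'-free part is the partial derivative in x and the y' coefficient is the partial derivative in y:
  ∂F/∂x = 2x - 2
  ∂F/∂y = 2y + 10

so d/dx[F(x, y(x))] = ∂F/∂x + (∂F/∂y)·y' = 0. Rearranging,
  dy/dx = -(∂F/∂x)/(∂F/∂y) = -(2x - 2)/(2y + 10) = (1 - x)/(y + 5)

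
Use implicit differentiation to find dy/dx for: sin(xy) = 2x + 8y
Apply d/dx to both sides, remembering that y depends on x. Each occurrence of y therefore brings in a y' = dy/dx via the chain rule.

With F(x, y) equal to the left-hand side minus the right, differentiate F term by term:
  d/dx[-2x] = -2
  d/dx[-8y] = -8·y'
  d/dx[sin(xy)] = (x·y' + y)·cos(xy)
Adding these up, d/dx[F] = 0 becomes
  (y·cos(xy) - 2) + (x·cos(xy) - 8)·y' = 0,
so isolating y',
  dy/dx = -(y·cos(xy) - 2)/(x·cos(xy) - 8) = (-y·cos(xy) + 2)/(x·cos(xy) - 8)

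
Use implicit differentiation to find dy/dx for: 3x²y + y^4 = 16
Take d/dx of both sides. Since y is implicitly a function of x, the chain rule attaches a y' = dy/dx factor whenever we differentiate through y.

Set F(x, y) = (left side) − (right side), so the curve is F = 0. Differentiating each term of F:
  d/dx[3x^2y] = 3x^2·y' + 6xy
  d/dx[y^4] = 4y^3·y'
  d/dx[-16] = 0

Collecting, the y'-free part is the partial derivative in x and the y' coefficient is the partial derivative in y:
  ∂F/∂x = 6xy
  ∂F/∂y = 3x^2 + 4y^3

so d/dx[F(x, y(x))] = ∂F/∂x + (∂F/∂y)·y' = 0. Rearranging,
  dy/dx = -(∂F/∂x)/(∂F/∂y) = -(6xy)/(3x^2 + 4y^3) = -6xy/(3x^2 + 4y^3)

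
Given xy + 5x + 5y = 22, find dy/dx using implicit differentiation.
Differentiate both sides with respect to x, treating y as y(x). By the chain rule, any term containing y contributes a factor of y' = dy/dx when we differentiate it.

Move every term to one side and write the relation as F(x, y) = 0. Term by term,
  d/dx[xy] = x·y' + y
  d/dx[5x] = 5
  d/dx[5y] = 5·y'
  d/dx[-22] = 0

The pieces without y' make up ∂F/∂x and the coefficient of y' is ∂F/∂y:
  ∂F/∂x = y + 5,
  ∂F/∂y = x + 5.

Since d/dx[F] = ∂F/∂x + (∂F/∂y)·y' = 0, solve for y':
  (∂F/∂y)·y' = -∂F/∂x
  dy/dx = -(∂F/∂x)/(∂F/∂y) = -(y + 5)/(x + 5) = (-y - 5)/(x + 5)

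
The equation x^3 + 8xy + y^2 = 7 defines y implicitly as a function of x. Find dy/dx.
Differentiate both sides with respect to x, treating y as y(x). By the chain rule, any term containing y contributes a factor of y' = dy/dx when we differentiate it.

Move every term to one side and write the relation as F(x, y) = 0. Term by term,
  d/dx[x^3] = 3x^2
  d/dx[8xy] = 8x·y' + 8y
  d/dx[y^2] = 2y·y'
  d/dx[-7] = 0

The pieces without y' make up ∂F/∂x and the coefficient of y' is ∂F/∂y:
  ∂F/∂x = 3x^2 + 8y,
  ∂F/∂y = 8x + 2y.

Since d/dx[F] = ∂F/∂x + (∂F/∂y)·y' = 0, solve for y':
  (∂F/∂y)·y' = -∂F/∂x
  dy/dx = -(∂F/∂x)/(∂F/∂y) = -(3x^2 + 8y)/(8x + 2y) = (-3x^2 - 8y)/(2(4x + y))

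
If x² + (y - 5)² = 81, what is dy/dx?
Differentiate the relation implicitly: treat y = y(x) and apply the chain rule, so every y-derivative picks up a y' = dy/dx factor.

With everything moved to the left-hand side, differentiate term by term:
  d/dx[x^2] = 2x
  d/dx[(y - 5)^2] = 2·y'(y - 5)
  d/dx[-81] = 0

Separating the contributions that come from x directly and those that come through y:
  without y':      2x
  multiplying y':  2y - 10

so (2x) + (2y - 10)·y' = 0, and therefore
  dy/dx = -(2x)/(2y - 10) = -x/(y - 5)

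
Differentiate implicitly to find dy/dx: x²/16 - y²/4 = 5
Take d/dx of both sides. Since y is implicitly a function of x, the chain rule attaches a y' = dy/dx factor whenever we differentiate through y.

Set F(x, y) = (left side) − (right side), so the curve is F = 0. Differentiating each term of F:
  d/dx[x^2/16] = x/8
  d/dx[-y^2/4] = -y·y'/2
  d/dx[-5] = 0

Collecting, the y'-free part is the partial derivative in x and the y' coefficient is the partial derivative in y:
  ∂F/∂x = x/8
  ∂F/∂y = -y/2

so d/dx[F(x, y(x))] = ∂F/∂x + (∂F/∂y)·y' = 0. Rearranging,
  dy/dx = -(∂F/∂x)/(∂F/∂y) = -(x/8)/(-y/2) = x/(4y)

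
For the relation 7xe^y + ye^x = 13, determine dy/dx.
Differentiate both sides with respect to x, treating y as y(x). By the chain rule, any term containing y contributes a factor of y' = dy/dx when we differentiate it.

Move every term to one side and write the relation as F(x, y) = 0. Term by term,
  d/dx[7x·e^(y)] = 7x·y'·e^(y) + 7e^(y)
  d/dx[y·e^(x)] = y·e^(x) + y'·e^(x)
  d/dx[-13] = 0

The pieces without y' make up ∂F/∂x and the coefficient of y' is ∂F/∂y:
  ∂F/∂x = y·e^(x) + 7e^(y),
  ∂F/∂y = 7x·e^(y) + e^(x).

Since d/dx[F] = ∂F/∂x + (∂F/∂y)·y' = 0, solve for y':
  (∂F/∂y)·y' = -∂F/∂x
  dy/dx = -(∂F/∂x)/(∂F/∂y) = -(y·e^(x) + 7e^(y))/(7x·e^(y) + e^(x)) = (-y·e^(x) - 7e^(y))/(7x·e^(y) + e^(x))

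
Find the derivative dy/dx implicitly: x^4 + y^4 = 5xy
Apply d/dx to both sides, remembering that y depends on x. Each occurrence of y therefore brings in a y' = dy/dx via the chain rule.

With F(x, y) equal to the left-hand side minus the right, differentiate F term by term:
  d/dx[x^4] = 4x^3
  d/dx[-5xy] = -5x·y' - 5y
  d/dx[y^4] = 4y^3·y'
Adding these up, d/dx[F] = 0 becomes
  (4x^3 - 5y) + (-5x + 4y^3)·y' = 0,
so isolating y',
  dy/dx = -(4x^3 - 5y)/(-5x + 4y^3) = (4x^3 - 5y)/(5x - 4y^3)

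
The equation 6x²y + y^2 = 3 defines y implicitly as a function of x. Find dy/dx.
Differentiate the relation implicitly: treat y = y(x) and apply the chain rule, so every y-derivative picks up a y' = dy/dx factor.

With everything moved to the left-hand side, differentiate term by term:
  d/dx[6x^2y] = 6x^2·y' + 12xy
  d/dx[y^2] = 2y·y'
  d/dx[-3] = 0

Separating the contributions that come from x directly and those that come through y:
  without y':      12xy
  multiplying y':  6x^2 + 2y

so (12xy) + (6x^2 + 2y)·y' = 0, and therefore
  dy/dx = -(12xy)/(6x^2 + 2y) = -6xy/(3x^2 + y)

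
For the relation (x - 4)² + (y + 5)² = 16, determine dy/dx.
Differentiate both sides with respect to x, treating y as y(x). By the chain rule, any term containing y contributes a factor of y' = dy/dx when we differentiate it.

Move every term to one side and write the relation as F(x, y) = 0. Term by term,
  d/dx[(x - 4)^2] = 2x - 8
  d/dx[(y + 5)^2] = 2·y'(y + 5)
  d/dx[-16] = 0

The pieces without y' make up ∂F/∂x and the coefficient of y' is ∂F/∂y:
  ∂F/∂x = 2x - 8,
  ∂F/∂y = 2y + 10.

Since d/dx[F] = ∂F/∂x + (∂F/∂y)·y' = 0, solve for y':
  (∂F/∂y)·y' = -∂F/∂x
  dy/dx = -(∂F/∂x)/(∂F/∂y) = -(2x - 8)/(2y + 10) = (4 - x)/(y + 5)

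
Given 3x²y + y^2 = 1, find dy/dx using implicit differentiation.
Take d/dx of both sides. Since y is implicitly a function of x, the chain rule attaches a y' = dy/dx factor whenever we differentiate through y.

Set F(x, y) = (left side) − (right side), so the curve is F = 0. Differentiating each term of F:
  d/dx[3x^2y] = 3x^2·y' + 6xy
  d/dx[y^2] = 2y·y'
  d/dx[-1] = 0

Collecting, the y'-free part is the partial derivative in x and the y' coefficient is the partial derivative in y:
  ∂F/∂x = 6xy
  ∂F/∂y = 3x^2 + 2y

so d/dx[F(x, y(x))] = ∂F/∂x + (∂F/∂y)·y' = 0. Rearranging,
  dy/dx = -(∂F/∂x)/(∂F/∂y) = -(6xy)/(3x^2 + 2y) = -6xy/(3x^2 + 2y)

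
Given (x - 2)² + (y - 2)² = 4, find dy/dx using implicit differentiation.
Differentiate the relation implicitly: treat y = y(x) and apply the chain rule, so every y-derivative picks up a y' = dy/dx factor.

With everything moved to the left-hand side, differentiate term by term:
  d/dx[(x - 2)^2] = 2x - 4
  d/dx[(y - 2)^2] = 2·y'(y - 2)
  d/dx[-4] = 0

Separating the contributions that come from x directly and those that come through y:
  without y':      2x - 4
  multiplying y':  2y - 4

so (2x - 4) + (2y - 4)·y' = 0, and therefore
  dy/dx = -(2x - 4)/(2y - 4) = (2 - x)/(y - 2)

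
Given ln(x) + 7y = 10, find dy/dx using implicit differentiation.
Take d/dx of both sides. Since y is implicitly a function of x, the chain rule attaches a y' = dy/dx factor whenever we differentiate through y.

Set F(x, y) = (left side) − (right side), so the curve is F = 0. Differentiating each term of F:
  d/dx[7y] = 7·y'
  d/dx[ln(x)] = 1/x
  d/dx[-10] = 0

Collecting, the y'-free part is the partial derivative in x and the y' coefficient is the partial derivative in y:
  ∂F/∂x = 1/x
  ∂F/∂y = 7

so d/dx[F(x, y(x))] = ∂F/∂x + (∂F/∂y)·y' = 0. Rearranging,
  dy/dx = -(∂F/∂x)/(∂F/∂y) = -(1/x)/(7) = -1/(7x)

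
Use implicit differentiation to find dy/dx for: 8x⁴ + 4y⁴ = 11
Apply d/dx to both sides, remembering that y depends on x. Each occurrence of y therefore brings in a y' = dy/dx via the chain rule.

With F(x, y) equal to the left-hand side minus the right, differentiate F term by term:
  d/dx[8x^4] = 32x^3
  d/dx[4y^4] = 16y^3·y'
  d/dx[-11] = 0
Adding these up, d/dx[F] = 0 becomes
  (32x^3) + (16y^3)·y' = 0,
so isolating y',
  dy/dx = -(32x^3)/(16y^3) = -2x^3/y^3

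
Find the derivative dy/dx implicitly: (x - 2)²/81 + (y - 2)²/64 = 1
Apply d/dx to both sides, remembering that y depends on x. Each occurrence of y therefore brings in a y' = dy/dx via the chain rule.

With F(x, y) equal to the left-hand side minus the right, differentiate F term by term:
  d/dx[(x - 2)^2/81] = 2x/81 - 4/81
  d/dx[(y - 2)^2/64] = y'(y - 2)/32
  d/dx[-1] = 0
Adding these up, d/dx[F] = 0 becomes
  (2x/81 - 4/81) + (y/32 - 1/16)·y' = 0,
so isolating y',
  dy/dx = -(2x/81 - 4/81)/(y/32 - 1/16)
        = -(2(x - 2)/81)/((y - 2)/32) = 64(2 - x)/(81(y - 2))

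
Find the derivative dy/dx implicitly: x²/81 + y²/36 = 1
Differentiate both sides with respect to x, treating y as y(x). By the chain rule, any term containing y contributes a factor of y' = dy/dx when we differentiate it.

Move every term to one side and write the relation as F(x, y) = 0. Term by term,
  d/dx[x^2/81] = 2x/81
  d/dx[y^2/36] = y·y'/18
  d/dx[-1] = 0

The pieces without y' make up ∂F/∂x and the coefficient of y' is ∂F/∂y:
  ∂F/∂x = 2x/81,
  ∂F/∂y = y/18.

Since d/dx[F] = ∂F/∂x + (∂F/∂y)·y' = 0, solve for y':
  (∂F/∂y)·y' = -∂F/∂x
  dy/dx = -(∂F/∂x)/(∂F/∂y) = -(2x/81)/(y/18) = -4x/(9y)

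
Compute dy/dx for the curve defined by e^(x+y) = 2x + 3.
Take d/dx of both sides. Since y is implicitly a function of x, the chain rule attaches a y' = dy/dx factor whenever we differentiate through y.

Set F(x, y) = (left side) − (right side), so the curve is F = 0. Differentiating each term of F:
  d/dx[-2x] = -2
  d/dx[e^(x + y)] = (y' + 1)·e^(x + y)
  d/dx[-3] = 0

Collecting, the y'-free part is the partial derivative in x and the y' coefficient is the partial derivative in y:
  ∂F/∂x = e^(x + y) - 2
  ∂F/∂y = e^(x + y)

so d/dx[F(x, y(x))] = ∂F/∂x + (∂F/∂y)·y' = 0. Rearranging,
  dy/dx = -(∂F/∂x)/(∂F/∂y) = -(e^(x + y) - 2)/(e^(x + y)) = 2e^(-x - y) - 1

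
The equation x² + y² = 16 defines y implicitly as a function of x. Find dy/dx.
Take d/dx of both sides. Since y is implicitly a function of x, the chain rule attaches a y' = dy/dx factor whenever we differentiate through y.

Set F(x, y) = (left side) − (right side), so the curve is F = 0. Differentiating each term of F:
  d/dx[x^2] = 2x
  d/dx[y^2] = 2y·y'
  d/dx[-16] = 0

Collecting, the y'-free part is the partial derivative in x and the y' coefficient is the partial derivative in y:
  ∂F/∂x = 2x
  ∂F/∂y = 2y

so d/dx[F(x, y(x))] = ∂F/∂x + (∂F/∂y)·y' = 0. Rearranging,
  dy/dx = -(∂F/∂x)/(∂F/∂y) = -(2x)/(2y) = -x/y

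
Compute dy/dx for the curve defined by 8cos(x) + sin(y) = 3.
Differentiate the relation implicitly: treat y = y(x) and apply the chain rule, so every y-derivative picks up a y' = dy/dx factor.

With everything moved to the left-hand side, differentiate term by term:
  d/dx[sin(y)] = y'·cos(y)
  d/dx[8cos(x)] = -8sin(x)
  d/dx[-3] = 0

Separating the contributions that come from x directly and those that come through y:
  without y':      -8sin(x)
  multiplying y':  cos(y)

so (-8sin(x)) + (cos(y))·y' = 0, and therefore
  dy/dx = -(-8sin(x))/(cos(y)) = 8sin(x)/cos(y)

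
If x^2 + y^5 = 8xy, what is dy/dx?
Take d/dx of both sides. Since y is implicitly a function of x, the chain rule attaches a y' = dy/dx factor whenever we differentiate through y.

Set F(x, y) = (left side) − (right side), so the curve is F = 0. Differentiating each term of F:
  d/dx[x^2] = 2x
  d/dx[-8xy] = -8x·y' - 8y
  d/dx[y^5] = 5y^4·y'

Collecting, the y'-free part is the partial derivative in x and the y' coefficient is the partial derivative in y:
  ∂F/∂x = 2x - 8y
  ∂F/∂y = -8x + 5y^4

so d/dx[F(x, y(x))] = ∂F/∂x + (∂F/∂y)·y' = 0. Rearranging,
  dy/dx = -(∂F/∂x)/(∂F/∂y) = -(2x - 8y)/(-8x + 5y^4) = 2(x - 4y)/(8x - 5y^4)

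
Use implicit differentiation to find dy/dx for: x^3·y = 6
Differentiate both sides with respect to x, treating y as y(x). By the chain rule, any term containing y contributes a factor of y' = dy/dx when we differentiate it.

Move every term to one side and write the relation as F(x, y) = 0. Term by term,
  d/dx[x^3y] = x^3·y' + 3x^2y
  d/dx[-6] = 0

The pieces without y' make up ∂F/∂x and the coefficient of y' is ∂F/∂y:
  ∂F/∂x = 3x^2y,
  ∂F/∂y = x^3.

Since d/dx[F] = ∂F/∂x + (∂F/∂y)·y' = 0, solve for y':
  (∂F/∂y)·y' = -∂F/∂x
  dy/dx = -(∂F/∂x)/(∂F/∂y) = -(3x^2y)/(x^3) = -3y/x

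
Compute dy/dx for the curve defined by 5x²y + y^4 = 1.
Differentiate both sides with respect to x, treating y as y(x). By the chain rule, any term containing y contributes a factor of y' = dy/dx when we differentiate it.

Move every term to one side and write the relation as F(x, y) = 0. Term by term,
  d/dx[5x^2y] = 5x^2·y' + 10xy
  d/dx[y^4] = 4y^3·y'
  d/dx[-1] = 0

The pieces without y' make up ∂F/∂x and the coefficient of y' is ∂F/∂y:
  ∂F/∂x = 10xy,
  ∂F/∂y = 5x^2 + 4y^3.

Since d/dx[F] = ∂F/∂x + (∂F/∂y)·y' = 0, solve for y':
  (∂F/∂y)·y' = -∂F/∂x
  dy/dx = -(∂F/∂x)/(∂F/∂y) = -(10xy)/(5x^2 + 4y^3) = -10xy/(5x^2 + 4y^3)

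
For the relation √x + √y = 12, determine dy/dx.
Differentiate both sides with respect to x, treating y as y(x). By the chain rule, any term containing y contributes a factor of y' = dy/dx when we differentiate it.

Move every term to one side and write the relation as F(x, y) = 0. Term by term,
  d/dx[√(x)] = 1/(2√(x))
  d/dx[√(y)] = y'/(2√(y))
  d/dx[-12] = 0

The pieces without y' make up ∂F/∂x and the coefficient of y' is ∂F/∂y:
  ∂F/∂x = 1/(2√(x)),
  ∂F/∂y = 1/(2√(y)).

Since d/dx[F] = ∂F/∂x + (∂F/∂y)·y' = 0, solve for y':
  (∂F/∂y)·y' = -∂F/∂x
  dy/dx = -(∂F/∂x)/(∂F/∂y) = -(1/(2√(x)))/(1/(2√(y))) = -√(y)/√(x)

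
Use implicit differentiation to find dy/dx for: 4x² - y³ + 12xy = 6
Differentiate both sides with respect to x, treating y as y(x). By the chain rule, any term containing y contributes a factor of y' = dy/dx when we differentiate it.

Move every term to one side and write the relation as F(x, y) = 0. Term by term,
  d/dx[4x^2] = 8x
  d/dx[12xy] = 12x·y' + 12y
  d/dx[-y^3] = -3y^2·y'
  d/dx[-6] = 0

The pieces without y' make up ∂F/∂x and the coefficient of y' is ∂F/∂y:
  ∂F/∂x = 8x + 12y,
  ∂F/∂y = 12x - 3y^2.

Since d/dx[F] = ∂F/∂x + (∂F/∂y)·y' = 0, solve for y':
  (∂F/∂y)·y' = -∂F/∂x
  dy/dx = -(∂F/∂x)/(∂F/∂y) = -(8x + 12y)/(12x - 3y^2) = 4(-2x - 3y)/(3(4x - y^2))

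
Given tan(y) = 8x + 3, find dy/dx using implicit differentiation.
Differentiate the relation implicitly: treat y = y(x) and apply the chain rule, so every y-derivative picks up a y' = dy/dx factor.

With everything moved to the left-hand side, differentiate term by term:
  d/dx[-8x] = -8
  d/dx[tan(y)] = y'(tan(y)^2 + 1)
  d/dx[-3] = 0

Separating the contributions that come from x directly and those that come through y:
  without y':      -8
  multiplying y':  tan(y)^2 + 1

so (-8) + (tan(y)^2 + 1)·y' = 0, and therefore
  dy/dx = -(-8)/(tan(y)^2 + 1) = 8cos(y)^2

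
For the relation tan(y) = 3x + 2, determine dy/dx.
Differentiate the relation implicitly: treat y = y(x) and apply the chain rule, so every y-derivative picks up a y' = dy/dx factor.

With everything moved to the left-hand side, differentiate term by term:
  d/dx[-3x] = -3
  d/dx[tan(y)] = y'(tan(y)^2 + 1)
  d/dx[-2] = 0

Separating the contributions that come from x directly and those that come through y:
  without y':      -3
  multiplying y':  tan(y)^2 + 1

so (-3) + (tan(y)^2 + 1)·y' = 0, and therefore
  dy/dx = -(-3)/(tan(y)^2 + 1) = 3cos(y)^2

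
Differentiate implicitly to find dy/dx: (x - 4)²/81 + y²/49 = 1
Take d/dx of both sides. Since y is implicitly a function of x, the chain rule attaches a y' = dy/dx factor whenever we differentiate through y.

Set F(x, y) = (left side) − (right side), so the curve is F = 0. Differentiating each term of F:
  d/dx[y^2/49] = 2y·y'/49
  d/dx[(x - 4)^2/81] = 2x/81 - 8/81
  d/dx[-1] = 0

Collecting, the y'-free part is the partial derivative in x and the y' coefficient is the partial derivative in y:
  ∂F/∂x = 2x/81 - 8/81
  ∂F/∂y = 2y/49

so d/dx[F(x, y(x))] = ∂F/∂x + (∂F/∂y)·y' = 0. Rearranging,
  dy/dx = -(∂F/∂x)/(∂F/∂y) = -(2x/81 - 8/81)/(2y/49)
        = -(2(x - 4)/81)/(2y/49) = 49(4 - x)/(81y)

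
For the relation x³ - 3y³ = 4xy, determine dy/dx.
Differentiate both sides with respect to x, treating y as y(x). By the chain rule, any term containing y contributes a factor of y' = dy/dx when we differentiate it.

Move every term to one side and write the relation as F(x, y) = 0. Term by term,
  d/dx[x^3] = 3x^2
  d/dx[-4xy] = -4x·y' - 4y
  d/dx[-3y^3] = -9y^2·y'

The pieces without y' make up ∂F/∂x and the coefficient of y' is ∂F/∂y:
  ∂F/∂x = 3x^2 - 4y,
  ∂F/∂y = -4x - 9y^2.

Since d/dx[F] = ∂F/∂x + (∂F/∂y)·y' = 0, solve for y':
  (∂F/∂y)·y' = -∂F/∂x
  dy/dx = -(∂F/∂x)/(∂F/∂y) = -(3x^2 - 4y)/(-4x - 9y^2) = (3x^2 - 4y)/(4x + 9y^2)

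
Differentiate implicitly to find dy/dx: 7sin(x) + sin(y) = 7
Apply d/dx to both sides, remembering that y depends on x. Each occurrence of y therefore brings in a y' = dy/dx via the chain rule.

With F(x, y) equal to the left-hand side minus the right, differentiate F term by term:
  d/dx[7sin(x)] = 7cos(x)
  d/dx[sin(y)] = y'·cos(y)
  d/dx[-7] = 0
Adding these up, d/dx[F] = 0 becomes
  (7cos(x)) + (cos(y))·y' = 0,
so isolating y',
  dy/dx = -(7cos(x))/(cos(y)) = -7cos(x)/cos(y)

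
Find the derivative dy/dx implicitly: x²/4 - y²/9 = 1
Take d/dx of both sides. Since y is implicitly a function of x, the chain rule attaches a y' = dy/dx factor whenever we differentiate through y.

Set F(x, y) = (left side) − (right side), so the curve is F = 0. Differentiating each term of F:
  d/dx[x^2/4] = x/2
  d/dx[-y^2/9] = -2y·y'/9
  d/dx[-1] = 0

Collecting, the y'-free part is the partial derivative in x and the y' coefficient is the partial derivative in y:
  ∂F/∂x = x/2
  ∂F/∂y = -2y/9

so d/dx[F(x, y(x))] = ∂F/∂x + (∂F/∂y)·y' = 0. Rearranging,
  dy/dx = -(∂F/∂x)/(∂F/∂y) = -(x/2)/(-2y/9) = 9x/(4y)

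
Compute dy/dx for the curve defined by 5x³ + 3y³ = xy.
Differentiate the relation implicitly: treat y = y(x) and apply the chain rule, so every y-derivative picks up a y' = dy/dx factor.

With everything moved to the left-hand side, differentiate term by term:
  d/dx[5x^3] = 15x^2
  d/dx[-xy] = -x·y' - y
  d/dx[3y^3] = 9y^2·y'

Separating the contributions that come from x directly and those that come through y:
  without y':      15x^2 - y
  multiplying y':  -x + 9y^2

so (15x^2 - y) + (-x + 9y^2)·y' = 0, and therefore
  dy/dx = -(15x^2 - y)/(-x + 9y^2) = (15x^2 - y)/(x - 9y^2)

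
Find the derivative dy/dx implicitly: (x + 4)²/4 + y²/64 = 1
Take d/dx of both sides. Since y is implicitly a function of x, the chain rule attaches a y' = dy/dx factor whenever we differentiate through y.

Set F(x, y) = (left side) − (right side), so the curve is F = 0. Differentiating each term of F:
  d/dx[y^2/64] = y·y'/32
  d/dx[(x + 4)^2/4] = x/2 + 2
  d/dx[-1] = 0

Collecting, the y'-free part is the partial derivative in x and the y' coefficient is the partial derivative in y:
  ∂F/∂x = x/2 + 2
  ∂F/∂y = y/32

so d/dx[F(x, y(x))] = ∂F/∂x + (∂F/∂y)·y' = 0. Rearranging,
  dy/dx = -(∂F/∂x)/(∂F/∂y) = -(x/2 + 2)/(y/32)
        = -((x + 4)/2)/(y/32) = 16(-x - 4)/y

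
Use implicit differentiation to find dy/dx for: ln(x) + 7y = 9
Differentiate the relation implicitly: treat y = y(x) and apply the chain rule, so every y-derivative picks up a y' = dy/dx factor.

With everything moved to the left-hand side, differentiate term by term:
  d/dx[7y] = 7·y'
  d/dx[ln(x)] = 1/x
  d/dx[-9] = 0

Separating the contributions that come from x directly and those that come through y:
  without y':      1/x
  multiplying y':  7

so (1/x) + (7)·y' = 0, and therefore
  dy/dx = -(1/x)/(7) = -1/(7x)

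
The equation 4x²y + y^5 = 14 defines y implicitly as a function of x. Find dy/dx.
Take d/dx of both sides. Since y is implicitly a function of x, the chain rule attaches a y' = dy/dx factor whenever we differentiate through y.

Set F(x, y) = (left side) − (right side), so the curve is F = 0. Differentiating each term of F:
  d/dx[4x^2y] = 4x^2·y' + 8xy
  d/dx[y^5] = 5y^4·y'
  d/dx[-14] = 0

Collecting, the y'-free part is the partial derivative in x and the y' coefficient is the partial derivative in y:
  ∂F/∂x = 8xy
  ∂F/∂y = 4x^2 + 5y^4

so d/dx[F(x, y(x))] = ∂F/∂x + (∂F/∂y)·y' = 0. Rearranging,
  dy/dx = -(∂F/∂x)/(∂F/∂y) = -(8xy)/(4x^2 + 5y^4) = -8xy/(4x^2 + 5y^4)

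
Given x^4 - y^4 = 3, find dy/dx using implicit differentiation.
Differentiate the relation implicitly: treat y = y(x) and apply the chain rule, so every y-derivative picks up a y' = dy/dx factor.

With everything moved to the left-hand side, differentiate term by term:
  d/dx[x^4] = 4x^3
  d/dx[-y^4] = -4y^3·y'
  d/dx[-3] = 0

Separating the contributions that come from x directly and those that come through y:
  without y':      4x^3
  multiplying y':  -4y^3

so (4x^3) + (-4y^3)·y' = 0, and therefore
  dy/dx = -(4x^3)/(-4y^3) = x^3/y^3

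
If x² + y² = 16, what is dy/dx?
Take d/dx of both sides. Since y is implicitly a function of x, the chain rule attaches a y' = dy/dx factor whenever we differentiate through y.

Set F(x, y) = (left side) − (right side), so the curve is F = 0. Differentiating each term of F:
  d/dx[x^2] = 2x
  d/dx[y^2] = 2y·y'
  d/dx[-16] = 0

Collecting, the y'-free part is the partial derivative in x and the y' coefficient is the partial derivative in y:
  ∂F/∂x = 2x
  ∂F/∂y = 2y

so d/dx[F(x, y(x))] = ∂F/∂x + (∂F/∂y)·y' = 0. Rearranging,
  dy/dx = -(∂F/∂x)/(∂F/∂y) = -(2x)/(2y) = -x/y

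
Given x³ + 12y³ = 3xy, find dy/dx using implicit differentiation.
Differentiate the relation implicitly: treat y = y(x) and apply the chain rule, so every y-derivative picks up a y' = dy/dx factor.

With everything moved to the left-hand side, differentiate term by term:
  d/dx[x^3] = 3x^2
  d/dx[-3xy] = -3x·y' - 3y
  d/dx[12y^3] = 36y^2·y'

Separating the contributions that come from x directly and those that come through y:
  without y':      3x^2 - 3y
  multiplying y':  -3x + 36y^2

so (3x^2 - 3y) + (-3x + 36y^2)·y' = 0, and therefore
  dy/dx = -(3x^2 - 3y)/(-3x + 36y^2) = (x^2 - y)/(x - 12y^2)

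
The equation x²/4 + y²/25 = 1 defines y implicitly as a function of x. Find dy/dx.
Take d/dx of both sides. Since y is implicitly a function of x, the chain rule attaches a y' = dy/dx factor whenever we differentiate through y.

Set F(x, y) = (left side) − (right side), so the curve is F = 0. Differentiating each term of F:
  d/dx[x^2/4] = x/2
  d/dx[y^2/25] = 2y·y'/25
  d/dx[-1] = 0

Collecting, the y'-free part is the partial derivative in x and the y' coefficient is the partial derivative in y:
  ∂F/∂x = x/2
  ∂F/∂y = 2y/25

so d/dx[F(x, y(x))] = ∂F/∂x + (∂F/∂y)·y' = 0. Rearranging,
  dy/dx = -(∂F/∂x)/(∂F/∂y) = -(x/2)/(2y/25) = -25x/(4y)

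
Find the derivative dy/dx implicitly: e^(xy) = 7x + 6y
Differentiate both sides with respect to x, treating y as y(x). By the chain rule, any term containing y contributes a factor of y' = dy/dx when we differentiate it.

Move every term to one side and write the relation as F(x, y) = 0. Term by term,
  d/dx[-7x] = -7
  d/dx[-6y] = -6·y'
  d/dx[e^(xy)] = (x·y' + y)·e^(xy)

The pieces without y' make up ∂F/∂x and the coefficient of y' is ∂F/∂y:
  ∂F/∂x = y·e^(xy) - 7,
  ∂F/∂y = x·e^(xy) - 6.

Since d/dx[F] = ∂F/∂x + (∂F/∂y)·y' = 0, solve for y':
  (∂F/∂y)·y' = -∂F/∂x
  dy/dx = -(∂F/∂x)/(∂F/∂y) = -(y·e^(xy) - 7)/(x·e^(xy) - 6) = (-y·e^(xy) + 7)/(x·e^(xy) - 6)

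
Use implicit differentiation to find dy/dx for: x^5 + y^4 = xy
Differentiate the relation implicitly: treat y = y(x) and apply the chain rule, so every y-derivative picks up a y' = dy/dx factor.

With everything moved to the left-hand side, differentiate term by term:
  d/dx[x^5] = 5x^4
  d/dx[-xy] = -x·y' - y
  d/dx[y^4] = 4y^3·y'

Separating the contributions that come from x directly and those that come through y:
  without y':      5x^4 - y
  multiplying y':  -x + 4y^3

so (5x^4 - y) + (-x + 4y^3)·y' = 0, and therefore
  dy/dx = -(5x^4 - y)/(-x + 4y^3) = (5x^4 - y)/(x - 4y^3)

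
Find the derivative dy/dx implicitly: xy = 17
Apply d/dx to both sides, remembering that y depends on x. Each occurrence of y therefore brings in a y' = dy/dx via the chain rule.

With F(x, y) equal to the left-hand side minus the right, differentiate F term by term:
  d/dx[xy] = x·y' + y
  d/dx[-17] = 0
Adding these up, d/dx[F] = 0 becomes
  (y) + (x)·y' = 0,
so isolating y',
  dy/dx = -(y)/(x) = -y/x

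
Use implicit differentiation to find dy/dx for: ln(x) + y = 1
Take d/dx of both sides. Since y is implicitly a function of x, the chain rule attaches a y' = dy/dx factor whenever we differentiate through y.

Set F(x, y) = (left side) − (right side), so the curve is F = 0. Differentiating each term of F:
  d/dx[y] = y'
  d/dx[ln(x)] = 1/x
  d/dx[-1] = 0

Collecting, the y'-free part is the partial derivative in x and the y' coefficient is the partial derivative in y:
  ∂F/∂x = 1/x
  ∂F/∂y = 1

so d/dx[F(x, y(x))] = ∂F/∂x + (∂F/∂y)·y' = 0. Rearranging,
  dy/dx = -(∂F/∂x)/(∂F/∂y) = -(1/x)/(1) = -1/x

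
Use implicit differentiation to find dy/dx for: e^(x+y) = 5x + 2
Take d/dx of both sides. Since y is implicitly a function of x, the chain rule attaches a y' = dy/dx factor whenever we differentiate through y.

Set F(x, y) = (left side) − (right side), so the curve is F = 0. Differentiating each term of F:
  d/dx[-5x] = -5
  d/dx[e^(x + y)] = (y' + 1)·e^(x + y)
  d/dx[-2] = 0

Collecting, the y'-free part is the partial derivative in x and the y' coefficient is the partial derivative in y:
  ∂F/∂x = e^(x + y) - 5
  ∂F/∂y = e^(x + y)

so d/dx[F(x, y(x))] = ∂F/∂x + (∂F/∂y)·y' = 0. Rearranging,
  dy/dx = -(∂F/∂x)/(∂F/∂y) = -(e^(x + y) - 5)/(e^(x + y)) = 5e^(-x - y) - 1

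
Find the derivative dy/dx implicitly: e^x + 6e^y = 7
Take d/dx of both sides. Since y is implicitly a function of x, the chain rule attaches a y' = dy/dx factor whenever we differentiate through y.

Set F(x, y) = (left side) − (right side), so the curve is F = 0. Differentiating each term of F:
  d/dx[e^(x)] = e^(x)
  d/dx[6e^(y)] = 6·y'·e^(y)
  d/dx[-7] = 0

Collecting, the y'-free part is the partial derivative in x and the y' coefficient is the partial derivative in y:
  ∂F/∂x = e^(x)
  ∂F/∂y = 6e^(y)

so d/dx[F(x, y(x))] = ∂F/∂x + (∂F/∂y)·y' = 0. Rearranging,
  dy/dx = -(∂F/∂x)/(∂F/∂y) = -(e^(x))/(6e^(y)) = -e^(x - y)/6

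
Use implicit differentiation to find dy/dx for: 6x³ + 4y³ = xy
Apply d/dx to both sides, remembering that y depends on x. Each occurrence of y therefore brings in a y' = dy/dx via the chain rule.

With F(x, y) equal to the left-hand side minus the right, differentiate F term by term:
  d/dx[6x^3] = 18x^2
  d/dx[-xy] = -x·y' - y
  d/dx[4y^3] = 12y^2·y'
Adding these up, d/dx[F] = 0 becomes
  (18x^2 - y) + (-x + 12y^2)·y' = 0,
so isolating y',
  dy/dx = -(18x^2 - y)/(-x + 12y^2) = (18x^2 - y)/(x - 12y^2)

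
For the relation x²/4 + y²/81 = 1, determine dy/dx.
Differentiate the relation implicitly: treat y = y(x) and apply the chain rule, so every y-derivative picks up a y' = dy/dx factor.

With everything moved to the left-hand side, differentiate term by term:
  d/dx[x^2/4] = x/2
  d/dx[y^2/81] = 2y·y'/81
  d/dx[-1] = 0

Separating the contributions that come from x directly and those that come through y:
  without y':      x/2
  multiplying y':  2y/81

so (x/2) + (2y/81)·y' = 0, and therefore
  dy/dx = -(x/2)/(2y/81) = -81x/(4y)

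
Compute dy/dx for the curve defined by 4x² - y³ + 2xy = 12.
Differentiate the relation implicitly: treat y = y(x) and apply the chain rule, so every y-derivative picks up a y' = dy/dx factor.

With everything moved to the left-hand side, differentiate term by term:
  d/dx[4x^2] = 8x
  d/dx[2xy] = 2x·y' + 2y
  d/dx[-y^3] = -3y^2·y'
  d/dx[-12] = 0

Separating the contributions that come from x directly and those that come through y:
  without y':      8x + 2y
  multiplying y':  2x - 3y^2

so (8x + 2y) + (2x - 3y^2)·y' = 0, and therefore
  dy/dx = -(8x + 2y)/(2x - 3y^2) = 2(-4x - y)/(2x - 3y^2)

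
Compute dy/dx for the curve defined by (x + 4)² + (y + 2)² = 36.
Take d/dx of both sides. Since y is implicitly a function of x, the chain rule attaches a y' = dy/dx factor whenever we differentiate through y.

Set F(x, y) = (left side) − (right side), so the curve is F = 0. Differentiating each term of F:
  d/dx[(x + 4)^2] = 2x + 8
  d/dx[(y + 2)^2] = 2·y'(y + 2)
  d/dx[-36] = 0

Collecting, the y'-free part is the partial derivative in x and the y' coefficient is the partial derivative in y:
  ∂F/∂x = 2x + 8
  ∂F/∂y = 2y + 4

so d/dx[F(x, y(x))] = ∂F/∂x + (∂F/∂y)·y' = 0. Rearranging,
  dy/dx = -(∂F/∂x)/(∂F/∂y) = -(2x + 8)/(2y + 4) = (-x - 4)/(y + 2)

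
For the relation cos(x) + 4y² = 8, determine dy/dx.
Take d/dx of both sides. Since y is implicitly a function of x, the chain rule attaches a y' = dy/dx factor whenever we differentiate through y.

Set F(x, y) = (left side) − (right side), so the curve is F = 0. Differentiating each term of F:
  d/dx[4y^2] = 8y·y'
  d/dx[cos(x)] = -sin(x)
  d/dx[-8] = 0

Collecting, the y'-free part is the partial derivative in x and the y' coefficient is the partial derivative in y:
  ∂F/∂x = -sin(x)
  ∂F/∂y = 8y

so d/dx[F(x, y(x))] = ∂F/∂x + (∂F/∂y)·y' = 0. Rearranging,
  dy/dx = -(∂F/∂x)/(∂F/∂y) = -(-sin(x))/(8y) = sin(x)/(8y)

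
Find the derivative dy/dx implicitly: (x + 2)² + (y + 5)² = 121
Apply d/dx to both sides, remembering that y depends on x. Each occurrence of y therefore brings in a y' = dy/dx via the chain rule.

With F(x, y) equal to the left-hand side minus the right, differentiate F term by term:
  d/dx[(x + 2)^2] = 2x + 4
  d/dx[(y + 5)^2] = 2·y'(y + 5)
  d/dx[-121] = 0
Adding these up, d/dx[F] = 0 becomes
  (2x + 4) + (2y + 10)·y' = 0,
so isolating y',
  dy/dx = -(2x + 4)/(2y + 10) = (-x - 2)/(y + 5)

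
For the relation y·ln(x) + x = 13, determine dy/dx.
Take d/dx of both sides. Since y is implicitly a function of x, the chain rule attaches a y' = dy/dx factor whenever we differentiate through y.

Set F(x, y) = (left side) − (right side), so the curve is F = 0. Differentiating each term of F:
  d/dx[x] = 1
  d/dx[y·ln(x)] = y'·ln(x) + y/x
  d/dx[-13] = 0

Collecting, the y'-free part is the partial derivative in x and the y' coefficient is the partial derivative in y:
  ∂F/∂x = 1 + y/x
  ∂F/∂y = ln(x)

so d/dx[F(x, y(x))] = ∂F/∂x + (∂F/∂y)·y' = 0. Rearranging,
  dy/dx = -(∂F/∂x)/(∂F/∂y) = -(1 + y/x)/(ln(x))
        = -((x + y)/x)/(ln(x)) = (-x - y)/(x·ln(x))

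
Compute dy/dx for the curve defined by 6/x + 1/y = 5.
Take d/dx of both sides. Since y is implicitly a function of x, the chain rule attaches a y' = dy/dx factor whenever we differentiate through y.

Set F(x, y) = (left side) − (right side), so the curve is F = 0. Differentiating each term of F:
  d/dx[1/y] = -y'/y^2
  d/dx[6/x] = -6/x^2
  d/dx[-5] = 0

Collecting, the y'-free part is the partial derivative in x and the y' coefficient is the partial derivative in y:
  ∂F/∂x = -6/x^2
  ∂F/∂y = -1/y^2

so d/dx[F(x, y(x))] = ∂F/∂x + (∂F/∂y)·y' = 0. Rearranging,
  dy/dx = -(∂F/∂x)/(∂F/∂y) = -(-6/x^2)/(-1/y^2) = -6y^2/x^2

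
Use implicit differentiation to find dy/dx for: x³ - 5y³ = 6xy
Take d/dx of both sides. Since y is implicitly a function of x, the chain rule attaches a y' = dy/dx factor whenever we differentiate through y.

Set F(x, y) = (left side) − (right side), so the curve is F = 0. Differentiating each term of F:
  d/dx[x^3] = 3x^2
  d/dx[-6xy] = -6x·y' - 6y
  d/dx[-5y^3] = -15y^2·y'

Collecting, the y'-free part is the partial derivative in x and the y' coefficient is the partial derivative in y:
  ∂F/∂x = 3x^2 - 6y
  ∂F/∂y = -6x - 15y^2

so d/dx[F(x, y(x))] = ∂F/∂x + (∂F/∂y)·y' = 0. Rearranging,
  dy/dx = -(∂F/∂x)/(∂F/∂y) = -(3x^2 - 6y)/(-6x - 15y^2) = (x^2 - 2y)/(2x + 5y^2)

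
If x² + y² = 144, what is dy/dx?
Differentiate both sides with respect to x, treating y as y(x). By the chain rule, any term containing y contributes a factor of y' = dy/dx when we differentiate it.

Move every term to one side and write the relation as F(x, y) = 0. Term by term,
  d/dx[x^2] = 2x
  d/dx[y^2] = 2y·y'
  d/dx[-144] = 0

The pieces without y' make up ∂F/∂x and the coefficient of y' is ∂F/∂y:
  ∂F/∂x = 2x,
  ∂F/∂y = 2y.

Since d/dx[F] = ∂F/∂x + (∂F/∂y)·y' = 0, solve for y':
  (∂F/∂y)·y' = -∂F/∂x
  dy/dx = -(∂F/∂x)/(∂F/∂y) = -(2x)/(2y) = -x/y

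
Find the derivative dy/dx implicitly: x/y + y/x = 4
Apply d/dx to both sides, remembering that y depends on x. Each occurrence of y therefore brings in a y' = dy/dx via the chain rule.

With F(x, y) equal to the left-hand side minus the right, differentiate F term by term:
  d/dx[x/y] = -x·y'/y^2 + 1/y
  d/dx[y/x] = y'/x - y/x^2
  d/dx[-4] = 0
Adding these up, d/dx[F] = 0 becomes
  (1/y - y/x^2) + (-x/y^2 + 1/x)·y' = 0,
so isolating y',
  dy/dx = -(1/y - y/x^2)/(-x/y^2 + 1/x)
        = -((x - y)(x + y)/(x^2y))/(-(x - y)(x + y)/(xy^2)) = y/x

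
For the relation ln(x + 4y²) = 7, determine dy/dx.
Differentiate the relation implicitly: treat y = y(x) and apply the chain rule, so every y-derivative picks up a y' = dy/dx factor.

With everything moved to the left-hand side, differentiate term by term:
  d/dx[ln(x + 4y^2)] = (8y·y' + 1)/(x + 4y^2)
  d/dx[-7] = 0

Separating the contributions that come from x directly and those that come through y:
  without y':      1/(x + 4y^2)
  multiplying y':  8y/(x + 4y^2)

so (1/(x + 4y^2)) + (8y/(x + 4y^2))·y' = 0, and therefore
  dy/dx = -(1/(x + 4y^2))/(8y/(x + 4y^2)) = -1/(8y)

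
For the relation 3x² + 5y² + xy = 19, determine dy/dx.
Apply d/dx to both sides, remembering that y depends on x. Each occurrence of y therefore brings in a y' = dy/dx via the chain rule.

With F(x, y) equal to the left-hand side minus the right, differentiate F term by term:
  d/dx[3x^2] = 6x
  d/dx[xy] = x·y' + y
  d/dx[5y^2] = 10y·y'
  d/dx[-19] = 0
Adding these up, d/dx[F] = 0 becomes
  (6x + y) + (x + 10y)·y' = 0,
so isolating y',
  dy/dx = -(6x + y)/(x + 10y) = (-6x - y)/(x + 10y)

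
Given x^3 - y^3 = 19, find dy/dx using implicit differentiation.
Differentiate the relation implicitly: treat y = y(x) and apply the chain rule, so every y-derivative picks up a y' = dy/dx factor.

With everything moved to the left-hand side, differentiate term by term:
  d/dx[x^3] = 3x^2
  d/dx[-y^3] = -3y^2·y'
  d/dx[-19] = 0

Separating the contributions that come from x directly and those that come through y:
  without y':      3x^2
  multiplying y':  -3y^2

so (3x^2) + (-3y^2)·y' = 0, and therefore
  dy/dx = -(3x^2)/(-3y^2) = x^2/y^2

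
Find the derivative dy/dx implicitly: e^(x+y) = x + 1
Take d/dx of both sides. Since y is implicitly a function of x, the chain rule attaches a y' = dy/dx factor whenever we differentiate through y.

Set F(x, y) = (left side) − (right side), so the curve is F = 0. Differentiating each term of F:
  d/dx[-x] = -1
  d/dx[e^(x + y)] = (y' + 1)·e^(x + y)
  d/dx[-1] = 0

Collecting, the y'-free part is the partial derivative in x and the y' coefficient is the partial derivative in y:
  ∂F/∂x = e^(x + y) - 1
  ∂F/∂y = e^(x + y)

so d/dx[F(x, y(x))] = ∂F/∂x + (∂F/∂y)·y' = 0. Rearranging,
  dy/dx = -(∂F/∂x)/(∂F/∂y) = -(e^(x + y) - 1)/(e^(x + y)) = e^(-x - y) - 1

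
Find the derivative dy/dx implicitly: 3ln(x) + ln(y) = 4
Differentiate the relation implicitly: treat y = y(x) and apply the chain rule, so every y-derivative picks up a y' = dy/dx factor.

With everything moved to the left-hand side, differentiate term by term:
  d/dx[3ln(x)] = 3/x
  d/dx[ln(y)] = y'/y
  d/dx[-4] = 0

Separating the contributions that come from x directly and those that come through y:
  without y':      3/x
  multiplying y':  1/y

so (3/x) + (1/y)·y' = 0, and therefore
  dy/dx = -(3/x)/(1/y) = -3y/x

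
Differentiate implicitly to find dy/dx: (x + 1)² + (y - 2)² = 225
Differentiate both sides with respect to x, treating y as y(x). By the chain rule, any term containing y contributes a factor of y' = dy/dx when we differentiate it.

Move every term to one side and write the relation as F(x, y) = 0. Term by term,
  d/dx[(x + 1)^2] = 2x + 2
  d/dx[(y - 2)^2] = 2·y'(y - 2)
  d/dx[-225] = 0

The pieces without y' make up ∂F/∂x and the coefficient of y' is ∂F/∂y:
  ∂F/∂x = 2x + 2,
  ∂F/∂y = 2y - 4.

Since d/dx[F] = ∂F/∂x + (∂F/∂y)·y' = 0, solve for y':
  (∂F/∂y)·y' = -∂F/∂x
  dy/dx = -(∂F/∂x)/(∂F/∂y) = -(2x + 2)/(2y - 4) = (-x - 1)/(y - 2)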